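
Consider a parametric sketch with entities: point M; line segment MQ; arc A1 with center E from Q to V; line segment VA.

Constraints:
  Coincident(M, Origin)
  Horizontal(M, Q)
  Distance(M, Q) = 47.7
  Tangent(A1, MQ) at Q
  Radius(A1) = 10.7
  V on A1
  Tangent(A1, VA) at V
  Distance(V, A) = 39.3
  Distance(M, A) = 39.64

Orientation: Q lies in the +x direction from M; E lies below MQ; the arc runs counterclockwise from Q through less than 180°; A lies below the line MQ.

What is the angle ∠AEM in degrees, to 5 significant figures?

51.529°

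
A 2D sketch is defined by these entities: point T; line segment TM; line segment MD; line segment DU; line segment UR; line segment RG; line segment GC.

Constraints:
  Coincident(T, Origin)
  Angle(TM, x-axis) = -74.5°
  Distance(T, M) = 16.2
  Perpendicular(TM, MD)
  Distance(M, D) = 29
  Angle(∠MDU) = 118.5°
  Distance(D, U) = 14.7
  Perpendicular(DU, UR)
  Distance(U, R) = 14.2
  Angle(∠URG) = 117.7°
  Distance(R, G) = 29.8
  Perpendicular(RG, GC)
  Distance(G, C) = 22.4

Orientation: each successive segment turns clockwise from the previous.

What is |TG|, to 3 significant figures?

13.1

DU ⟂ UR, so UR runs at 44.0°; with |UR| = 14.2, R = (-23.6, -2.92). ∠URG = 117.7° gives RG at -18.3° from the x-axis; with |RG| = 29.8, G = (4.68, -12.3). Then |TG| = |G − T| = 13.1.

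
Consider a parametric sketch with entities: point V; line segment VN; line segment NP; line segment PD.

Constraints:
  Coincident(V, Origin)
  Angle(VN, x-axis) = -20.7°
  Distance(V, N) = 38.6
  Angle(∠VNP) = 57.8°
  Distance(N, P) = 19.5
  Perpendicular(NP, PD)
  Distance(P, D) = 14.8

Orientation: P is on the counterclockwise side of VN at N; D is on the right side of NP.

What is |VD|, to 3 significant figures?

47.5

V is at the origin; VN runs at -20.7° with length 38.6, so N = 38.6·(cos -20.7°, sin -20.7°) = (36.1, -13.6). ∠VNP = 57.8°, so NP runs at -20.7° + (180° − 57.8°) = 102° from the x-axis; with |NP| = 19.5, P = N + 19.5·(cos 102°, sin 102°) = (32.2, 5.46). NP is perpendicular to PD; with |PD| = 14.8 on the right of NP, D = P + 14.8·(0.980, 0.199) = (46.7, 8.42). Then |VD| = |D − V| = 47.5.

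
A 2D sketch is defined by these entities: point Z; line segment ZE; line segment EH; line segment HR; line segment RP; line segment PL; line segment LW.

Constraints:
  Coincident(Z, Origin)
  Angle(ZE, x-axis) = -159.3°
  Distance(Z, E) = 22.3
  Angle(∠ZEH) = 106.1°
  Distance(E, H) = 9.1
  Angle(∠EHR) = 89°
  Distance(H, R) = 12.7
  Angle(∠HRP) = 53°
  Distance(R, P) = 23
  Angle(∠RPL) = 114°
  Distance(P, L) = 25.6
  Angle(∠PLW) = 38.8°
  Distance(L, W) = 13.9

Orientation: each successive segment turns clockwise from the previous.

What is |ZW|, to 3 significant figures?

36.2

∠RPL = 114.0° gives PL at -157° from the x-axis; with |PL| = 25.6, L = (-40.1, -26.1). ∠PLW = 38.8° gives LW at 61.6° from the x-axis; with |LW| = 13.9, W = (-33.5, -13.9). Then |ZW| = |W − Z| = 36.2.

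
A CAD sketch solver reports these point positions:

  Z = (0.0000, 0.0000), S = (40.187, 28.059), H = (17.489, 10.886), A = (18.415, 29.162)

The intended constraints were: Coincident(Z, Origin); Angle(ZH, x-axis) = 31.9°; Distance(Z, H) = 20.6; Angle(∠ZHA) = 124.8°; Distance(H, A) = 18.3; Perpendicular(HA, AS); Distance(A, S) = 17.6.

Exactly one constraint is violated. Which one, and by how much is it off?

Distance(A, S) = 17.6 — off by 4.20.

Z = (0.00, 0.00) ✓; ZH at 31.90° ✓; |ZH| = 20.60 ✓; ∠ZHA = 124.8° ✓; |HA| = 18.30 ✓; ∠(HA, AS) = 90.00° ✓; |AS| = 21.80 ✗.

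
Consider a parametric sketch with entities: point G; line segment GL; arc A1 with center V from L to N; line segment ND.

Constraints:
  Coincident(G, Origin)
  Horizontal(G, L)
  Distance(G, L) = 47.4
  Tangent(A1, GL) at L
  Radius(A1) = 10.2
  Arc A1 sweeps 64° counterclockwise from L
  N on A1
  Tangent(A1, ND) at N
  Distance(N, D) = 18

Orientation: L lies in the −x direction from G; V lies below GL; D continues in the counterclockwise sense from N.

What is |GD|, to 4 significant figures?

68.08

G is at the origin; GL is horizontal with |GL| = 47.4 and L on the −x side, so L = (-47.40, 0.000). Tangency of A1 to GL means the radius VL is perpendicular to GL, so V = L + (0, -10.2) = (-47.40, -10.20). On A1, L sits at bearing 90° from V; a 64° counterclockwise sweep puts N at bearing 154°, so N = V + 10.2·(cos 154°, sin 154°) = (-56.57, -5.729). Tangency of A1 to ND means the radius VN is perpendicular to ND, so ND runs along (−sin 154°, cos 154°); with |ND| = 18.0, D = (-64.46, -21.91). Then |GD| = |D − G| = 68.08.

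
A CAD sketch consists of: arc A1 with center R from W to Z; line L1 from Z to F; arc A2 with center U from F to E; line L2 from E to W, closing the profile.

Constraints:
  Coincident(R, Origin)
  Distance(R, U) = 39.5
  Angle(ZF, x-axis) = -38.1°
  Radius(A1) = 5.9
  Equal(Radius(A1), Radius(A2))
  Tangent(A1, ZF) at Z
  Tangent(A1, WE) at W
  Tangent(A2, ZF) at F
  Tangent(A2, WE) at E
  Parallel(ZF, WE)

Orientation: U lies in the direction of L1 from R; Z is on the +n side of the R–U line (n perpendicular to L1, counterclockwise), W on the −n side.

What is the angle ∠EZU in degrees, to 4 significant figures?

8.137°

The slot axis is L1's direction at -38.1°, so u = (cos -38.1°, sin -38.1°) = (0.7869, -0.6170) and n = (−sin -38.1°, cos -38.1°) = (0.6170, 0.7869). R is at the origin and U lies 39.5 along u from R, so U = 39.5·u = (31.08, -24.37). Tangency of A1 to both parallel lines with radius 5.9 puts Z and W at R ± 5.9·n: Z = (3.641, 4.643), W = (-3.641, -4.643). Equal radii place F and E the same way about U: F = U + 5.9·n = (34.72, -19.73), E = U − 5.9·n = (27.44, -29.02). Then cos ∠EZU = ZE·ZU / (|ZE||ZU|), giving 8.137°.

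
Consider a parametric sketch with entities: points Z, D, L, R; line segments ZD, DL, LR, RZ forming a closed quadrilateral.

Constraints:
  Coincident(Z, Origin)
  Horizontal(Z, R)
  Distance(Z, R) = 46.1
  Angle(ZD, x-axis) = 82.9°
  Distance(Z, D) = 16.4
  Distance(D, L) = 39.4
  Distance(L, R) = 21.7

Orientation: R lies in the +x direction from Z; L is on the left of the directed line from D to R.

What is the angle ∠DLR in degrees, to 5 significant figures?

96.178°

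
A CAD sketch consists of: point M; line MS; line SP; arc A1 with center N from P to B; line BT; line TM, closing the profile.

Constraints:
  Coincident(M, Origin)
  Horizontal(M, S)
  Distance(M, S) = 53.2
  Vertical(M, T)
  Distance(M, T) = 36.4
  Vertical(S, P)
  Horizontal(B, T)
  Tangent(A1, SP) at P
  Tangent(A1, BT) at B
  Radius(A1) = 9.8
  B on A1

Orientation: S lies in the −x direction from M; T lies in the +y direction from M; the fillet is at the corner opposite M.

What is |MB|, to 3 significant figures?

56.6

M is at the origin; MS is horizontal with |MS| = 53.2 and S on the −x side, so S = (-53.2, 0.00). MT is vertical with |MT| = 36.4 and T on the +y side, so T = (0.00, 36.4). The virtual corner opposite M is at (-53.2, 36.4). Tangency of A1 to SP means the radius NP is perpendicular to SP and A1 meets BT tangentially, so NB is at right angles to BT, with radius 9.8, so the center N sits 9.8 in from both sides at N = (-43.4, 26.6). That places the tangent points at P = (-53.2, 26.6) on SP and B = (-43.4, 36.4) on BT. Then |MB| = |B − M| = 56.6.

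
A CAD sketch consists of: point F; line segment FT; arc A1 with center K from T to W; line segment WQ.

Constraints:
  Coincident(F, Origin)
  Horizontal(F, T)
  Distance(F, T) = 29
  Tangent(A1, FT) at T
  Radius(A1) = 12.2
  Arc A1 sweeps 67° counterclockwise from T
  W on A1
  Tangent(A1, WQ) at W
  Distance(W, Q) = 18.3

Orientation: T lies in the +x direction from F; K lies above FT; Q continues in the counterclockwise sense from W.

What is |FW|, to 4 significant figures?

40.91

F is at the origin; FT is horizontal with |FT| = 29.0 and T on the +x side, so T = (29.00, 0.000). Since A1 is tangent to FT there, KT ⟂ FT, so K = T + (0, 12.2) = (29.00, 12.20). On A1, T sits at bearing -90° from K; a 67° counterclockwise sweep puts W at bearing -23°, so W = K + 12.2·(cos -23°, sin -23°) = (40.23, 7.433). Then |FW| = |W − F| = 40.91.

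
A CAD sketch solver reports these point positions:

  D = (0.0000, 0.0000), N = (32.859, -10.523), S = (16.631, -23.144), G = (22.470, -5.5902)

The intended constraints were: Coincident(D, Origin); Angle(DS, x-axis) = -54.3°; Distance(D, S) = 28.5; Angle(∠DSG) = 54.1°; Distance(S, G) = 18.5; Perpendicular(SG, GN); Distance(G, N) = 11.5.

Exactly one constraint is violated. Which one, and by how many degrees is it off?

Perpendicular(SG, GN) — off by 7.00°.

D = (0.00, 0.00) ✓; DS at -54.30° ✓; |DS| = 28.50 ✓; ∠DSG = 54.10° ✓; |SG| = 18.50 ✓; ∠(SG, GN) = 97.00° ✗; |GN| = 11.50 ✓.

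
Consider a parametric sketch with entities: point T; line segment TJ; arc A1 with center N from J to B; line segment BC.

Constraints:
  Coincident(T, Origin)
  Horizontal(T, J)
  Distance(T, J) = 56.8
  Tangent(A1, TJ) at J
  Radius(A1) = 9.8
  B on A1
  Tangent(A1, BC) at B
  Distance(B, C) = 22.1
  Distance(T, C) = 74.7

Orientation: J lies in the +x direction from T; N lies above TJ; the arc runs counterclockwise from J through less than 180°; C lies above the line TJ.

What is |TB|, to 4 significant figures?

67.22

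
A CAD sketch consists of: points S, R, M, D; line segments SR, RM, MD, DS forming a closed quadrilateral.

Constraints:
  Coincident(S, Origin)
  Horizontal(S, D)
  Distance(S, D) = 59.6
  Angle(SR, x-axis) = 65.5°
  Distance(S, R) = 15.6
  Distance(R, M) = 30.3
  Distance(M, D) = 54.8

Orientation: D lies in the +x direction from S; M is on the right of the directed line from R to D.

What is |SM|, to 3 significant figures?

17.6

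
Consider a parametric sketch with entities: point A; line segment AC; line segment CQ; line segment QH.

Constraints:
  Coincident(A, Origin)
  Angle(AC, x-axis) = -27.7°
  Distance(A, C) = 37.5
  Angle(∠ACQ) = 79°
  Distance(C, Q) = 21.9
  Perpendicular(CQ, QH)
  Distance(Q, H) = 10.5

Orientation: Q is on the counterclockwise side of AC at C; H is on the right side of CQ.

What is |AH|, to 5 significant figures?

49.555

A is at the origin; AC runs at -27.7° with length 37.5, so C = 37.5·(cos -27.7°, sin -27.7°) = (33.202, -17.432). ∠ACQ = 79.0°, so CQ runs at -27.7° + (180° − 79.0°) = 73.300° from the x-axis; with |CQ| = 21.9, Q = C + 21.9·(cos 73.300°, sin 73.300°) = (39.495, 3.5447). The perpendicularity gives QH at right angles to CQ; with |QH| = 10.5 on the right of CQ, H = Q + 10.5·(0.95782, -0.28736) = (49.553, 0.52745). Then |AH| = |H − A| = 49.555.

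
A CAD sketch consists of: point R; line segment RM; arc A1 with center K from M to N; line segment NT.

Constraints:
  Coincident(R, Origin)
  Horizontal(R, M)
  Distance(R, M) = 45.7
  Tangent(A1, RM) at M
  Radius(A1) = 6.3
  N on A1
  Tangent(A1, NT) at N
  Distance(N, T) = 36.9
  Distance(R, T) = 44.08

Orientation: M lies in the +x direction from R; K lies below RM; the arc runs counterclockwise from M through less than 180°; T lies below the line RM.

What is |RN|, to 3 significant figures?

40.2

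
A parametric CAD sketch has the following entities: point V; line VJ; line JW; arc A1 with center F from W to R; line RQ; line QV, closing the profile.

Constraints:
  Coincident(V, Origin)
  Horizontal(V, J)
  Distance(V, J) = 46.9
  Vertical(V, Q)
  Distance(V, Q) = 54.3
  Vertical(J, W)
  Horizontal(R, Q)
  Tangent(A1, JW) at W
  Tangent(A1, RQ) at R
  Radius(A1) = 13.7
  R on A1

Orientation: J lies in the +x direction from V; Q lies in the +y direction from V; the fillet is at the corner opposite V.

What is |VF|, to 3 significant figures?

52.4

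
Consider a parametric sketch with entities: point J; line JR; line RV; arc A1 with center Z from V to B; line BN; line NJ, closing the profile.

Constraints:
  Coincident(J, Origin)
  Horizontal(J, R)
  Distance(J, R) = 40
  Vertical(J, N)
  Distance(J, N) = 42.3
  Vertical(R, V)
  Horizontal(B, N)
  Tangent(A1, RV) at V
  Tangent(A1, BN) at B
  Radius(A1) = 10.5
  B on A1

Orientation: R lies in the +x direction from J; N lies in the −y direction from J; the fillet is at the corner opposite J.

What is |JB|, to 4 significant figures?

51.57

J is at the origin; J and R share the same y with |JR| = 40.0 and R on the +x side, so R = (40.00, 0.000). JN is vertical with |JN| = 42.3 and N on the −y side, so N = (0.000, -42.30). The virtual corner opposite J is at (40.00, -42.30). Tangency of A1 to RV means the radius ZV is perpendicular to RV and tangency of A1 to BN means the radius ZB is perpendicular to BN, with radius 10.5, so the center Z sits 10.5 in from both sides at Z = (29.50, -31.80). That places the tangent points at V = (40.00, -31.80) on RV and B = (29.50, -42.30) on BN. Then |JB| = |B − J| = 51.57.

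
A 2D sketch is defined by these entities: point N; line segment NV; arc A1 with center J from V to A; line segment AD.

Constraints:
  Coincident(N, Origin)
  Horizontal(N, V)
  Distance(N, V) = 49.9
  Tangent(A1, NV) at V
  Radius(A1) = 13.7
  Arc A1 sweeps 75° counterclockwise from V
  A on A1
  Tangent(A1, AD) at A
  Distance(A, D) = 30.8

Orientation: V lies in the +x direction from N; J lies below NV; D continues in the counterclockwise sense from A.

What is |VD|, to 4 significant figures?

45.19

N is at the origin; N and V share the same y with |NV| = 49.9 and V on the +x side, so V = (49.90, 0.000). The tangent condition forces JV to be normal to NV, so J = V + (0, -13.7) = (49.90, -13.70). On A1, V sits at bearing 90° from J; a 75° counterclockwise sweep puts A at bearing 165°, so A = J + 13.7·(cos 165°, sin 165°) = (36.67, -10.15). The tangent condition forces JA to be normal to AD, so AD runs along (−sin 165°, cos 165°); with |AD| = 30.8, D = (28.70, -39.90). Then |VD| = |D − V| = 45.19.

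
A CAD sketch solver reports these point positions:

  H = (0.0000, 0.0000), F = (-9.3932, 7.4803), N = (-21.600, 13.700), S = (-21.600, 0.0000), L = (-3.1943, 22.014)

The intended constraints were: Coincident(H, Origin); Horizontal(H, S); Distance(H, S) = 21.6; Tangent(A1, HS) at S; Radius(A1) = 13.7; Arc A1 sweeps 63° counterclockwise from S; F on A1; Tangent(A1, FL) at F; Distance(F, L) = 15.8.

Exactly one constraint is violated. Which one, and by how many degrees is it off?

Tangent(A1, FL) at F — off by 3.90°.

H = (0.00, 0.00) ✓; H.y = 0.00, S.y = 0.00 ✓; |HS| = 21.60 ✓; ∠(NS, SH) = 90.00° ✓; |NS| = 13.70 ✓; bearing(N→F) − bearing(N→S) = 63.00° ✓; |NF| = 13.70 ✓; ∠(NF, FL) = 86.10° ✗; |FL| = 15.80 ✓.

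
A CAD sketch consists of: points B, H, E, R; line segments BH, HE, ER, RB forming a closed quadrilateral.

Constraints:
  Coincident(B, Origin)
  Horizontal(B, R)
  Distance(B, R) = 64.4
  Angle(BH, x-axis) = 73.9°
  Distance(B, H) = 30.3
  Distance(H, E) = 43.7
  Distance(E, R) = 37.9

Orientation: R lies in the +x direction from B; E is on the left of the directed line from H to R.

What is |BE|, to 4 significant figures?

62.74

Checks: |HE| = 43.70 ✓; |ER| = 37.90 ✓.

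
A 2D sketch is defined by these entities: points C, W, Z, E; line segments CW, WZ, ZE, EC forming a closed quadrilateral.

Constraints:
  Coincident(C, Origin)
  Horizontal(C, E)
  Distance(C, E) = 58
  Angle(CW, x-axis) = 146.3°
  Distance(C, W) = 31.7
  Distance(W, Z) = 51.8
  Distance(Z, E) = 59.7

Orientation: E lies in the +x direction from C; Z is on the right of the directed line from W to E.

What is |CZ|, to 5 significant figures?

24.908

C is at the origin; CE is horizontal with |CE| = 58.0 and E in +x, so E = (58.0, 0). CW runs at 146.3° with |CW| = 31.7, so W = (-26.373, 17.589). Z is determined by |WZ| = 51.8 and |ZE| = 59.7 together: it lies at the intersection of circle(W, 51.8) and circle(E, 59.7). With |WE| = 86.187, the foot of the radical line on WE is 37.983 from W and the perpendicular offset is √(51.8² − 37.983²) = 35.221. Taking the right-of-WE solution: Z = (3.6232, -24.643).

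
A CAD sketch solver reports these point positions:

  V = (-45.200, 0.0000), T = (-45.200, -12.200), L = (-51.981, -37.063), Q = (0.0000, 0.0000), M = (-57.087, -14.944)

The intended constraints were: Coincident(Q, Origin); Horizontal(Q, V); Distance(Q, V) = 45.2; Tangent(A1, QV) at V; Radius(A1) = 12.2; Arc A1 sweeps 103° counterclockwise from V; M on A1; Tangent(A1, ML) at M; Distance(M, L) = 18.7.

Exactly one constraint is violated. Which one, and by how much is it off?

Distance(M, L) = 18.7 — off by 4.00.

Q = (0.00, 0.00) ✓; Q.y = 0.00, V.y = 0.00 ✓; |QV| = 45.20 ✓; ∠(TV, VQ) = 90.00° ✓; |TV| = 12.20 ✓; bearing(T→M) − bearing(T→V) = 103.0° ✓; |TM| = 12.20 ✓; ∠(TM, ML) = 90.00° ✓; |ML| = 22.70 ✗.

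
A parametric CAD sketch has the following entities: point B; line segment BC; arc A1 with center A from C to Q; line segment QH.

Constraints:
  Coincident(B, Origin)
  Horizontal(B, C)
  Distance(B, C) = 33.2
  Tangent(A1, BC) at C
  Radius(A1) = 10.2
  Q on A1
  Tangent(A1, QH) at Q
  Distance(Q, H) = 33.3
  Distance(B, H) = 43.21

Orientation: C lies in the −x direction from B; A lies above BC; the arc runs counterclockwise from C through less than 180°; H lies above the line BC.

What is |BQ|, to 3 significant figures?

24.6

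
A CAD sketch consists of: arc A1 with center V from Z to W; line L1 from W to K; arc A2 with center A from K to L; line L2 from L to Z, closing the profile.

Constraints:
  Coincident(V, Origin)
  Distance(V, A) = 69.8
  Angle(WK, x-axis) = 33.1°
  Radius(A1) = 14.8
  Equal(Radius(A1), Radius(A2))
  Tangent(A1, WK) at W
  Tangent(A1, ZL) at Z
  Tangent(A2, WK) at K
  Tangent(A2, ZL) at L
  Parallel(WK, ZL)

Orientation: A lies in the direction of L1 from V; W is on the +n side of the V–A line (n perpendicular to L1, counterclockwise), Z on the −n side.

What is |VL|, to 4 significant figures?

71.35

Tangency of A1 to both parallel lines with radius 14.8 puts W and Z at V ± 14.8·n: W = (-8.082, 12.40), Z = (8.082, -12.40). Equal radii place K and L the same way about A: K = A + 14.8·n = (50.39, 50.52), L = A − 14.8·n = (66.56, 25.72). Then |VL| = |L − V| = 71.35.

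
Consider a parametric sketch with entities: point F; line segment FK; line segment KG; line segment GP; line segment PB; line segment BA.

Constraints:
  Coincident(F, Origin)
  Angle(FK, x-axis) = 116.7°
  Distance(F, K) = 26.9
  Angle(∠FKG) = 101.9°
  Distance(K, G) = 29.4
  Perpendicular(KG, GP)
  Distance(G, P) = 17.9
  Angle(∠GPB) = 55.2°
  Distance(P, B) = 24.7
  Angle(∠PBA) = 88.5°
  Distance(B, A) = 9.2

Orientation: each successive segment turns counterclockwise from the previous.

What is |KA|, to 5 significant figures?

15.005

F is at the origin; FK runs at 116.7° with length 26.9, so K = (-12.087, 24.032). ∠FKG = 101.9° gives KG at -165.20° from the x-axis; with |KG| = 29.4, G = (-40.511, 16.522). The perpendicularity gives GP at right angles to KG, so GP runs at -75.200°; with |GP| = 17.9, P = (-35.939, -0.78455). ∠GPB = 55.2° gives PB at 49.600° from the x-axis; with |PB| = 24.7, B = (-19.930, 18.025). ∠PBA = 88.5° gives BA at 141.10° from the x-axis; with |BA| = 9.2, A = (-27.090, 23.803). Then |KA| = |A − K| = 15.005.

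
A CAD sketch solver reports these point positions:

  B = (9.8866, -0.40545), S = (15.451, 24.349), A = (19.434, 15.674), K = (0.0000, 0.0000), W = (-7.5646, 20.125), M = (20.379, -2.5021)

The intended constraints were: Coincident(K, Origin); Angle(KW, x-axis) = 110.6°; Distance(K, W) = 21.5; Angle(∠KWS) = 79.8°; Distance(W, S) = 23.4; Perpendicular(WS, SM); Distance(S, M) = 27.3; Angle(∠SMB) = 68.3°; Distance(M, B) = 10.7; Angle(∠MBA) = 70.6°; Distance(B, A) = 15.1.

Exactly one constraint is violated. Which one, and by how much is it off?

Distance(B, A) = 15.1 — off by 3.60.

K = (0.00, 0.00) ✓; KW at 110.6° ✓; |KW| = 21.50 ✓; ∠KWS = 79.80° ✓; |WS| = 23.40 ✓; ∠(WS, SM) = 90.00° ✓; |SM| = 27.30 ✓; ∠SMB = 68.30° ✓; |MB| = 10.70 ✓; ∠MBA = 70.60° ✓; |BA| = 18.70 ✗.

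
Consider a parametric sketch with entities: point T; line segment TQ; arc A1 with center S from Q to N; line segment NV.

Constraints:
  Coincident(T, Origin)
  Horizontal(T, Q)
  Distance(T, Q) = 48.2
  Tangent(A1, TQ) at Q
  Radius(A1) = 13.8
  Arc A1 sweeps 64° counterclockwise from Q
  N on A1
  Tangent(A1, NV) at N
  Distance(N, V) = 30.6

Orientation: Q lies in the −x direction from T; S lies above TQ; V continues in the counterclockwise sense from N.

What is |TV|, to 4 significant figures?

41.76

On A1, Q sits at bearing -90° from S; a 64° counterclockwise sweep puts N at bearing -26°, so N = S + 13.8·(cos -26°, sin -26°) = (-35.80, 7.750). Since A1 is tangent to NV there, SN ⟂ NV, so NV runs along (−sin -26°, cos -26°); with |NV| = 30.6, V = (-22.38, 35.25). Then |TV| = |V − T| = 41.76.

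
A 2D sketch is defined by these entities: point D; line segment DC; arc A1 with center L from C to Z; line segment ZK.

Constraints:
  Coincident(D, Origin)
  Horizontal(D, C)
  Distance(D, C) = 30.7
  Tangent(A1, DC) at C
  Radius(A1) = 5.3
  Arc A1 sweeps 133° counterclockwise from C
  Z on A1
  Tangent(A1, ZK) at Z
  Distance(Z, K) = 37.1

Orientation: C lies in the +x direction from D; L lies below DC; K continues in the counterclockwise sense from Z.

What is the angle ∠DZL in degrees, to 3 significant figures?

119°

D is at the origin; D and C share the same y with |DC| = 30.7 and C on the +x side, so C = (30.7, 0.00). Since A1 is tangent to DC there, LC ⟂ DC, so L = C + (0, -5.3) = (30.7, -5.30). On A1, C sits at bearing 90° from L; a 133° counterclockwise sweep puts Z at bearing 223°, so Z = L + 5.3·(cos 223°, sin 223°) = (26.8, -8.91). Then cos ∠DZL = ZD·ZL / (|ZD||ZL|), giving 119°.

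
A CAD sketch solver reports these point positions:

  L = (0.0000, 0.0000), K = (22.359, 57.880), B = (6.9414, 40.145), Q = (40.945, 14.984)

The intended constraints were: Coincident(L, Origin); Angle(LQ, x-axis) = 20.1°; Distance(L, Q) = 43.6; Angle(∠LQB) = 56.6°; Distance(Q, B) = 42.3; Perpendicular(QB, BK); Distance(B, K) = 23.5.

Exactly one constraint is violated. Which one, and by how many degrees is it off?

Perpendicular(QB, BK) — off by 4.50°.

L = (0.00, 0.00) ✓; LQ at 20.10° ✓; |LQ| = 43.60 ✓; ∠LQB = 56.60° ✓; |QB| = 42.30 ✓; ∠(QB, BK) = 94.50° ✗; |BK| = 23.50 ✓.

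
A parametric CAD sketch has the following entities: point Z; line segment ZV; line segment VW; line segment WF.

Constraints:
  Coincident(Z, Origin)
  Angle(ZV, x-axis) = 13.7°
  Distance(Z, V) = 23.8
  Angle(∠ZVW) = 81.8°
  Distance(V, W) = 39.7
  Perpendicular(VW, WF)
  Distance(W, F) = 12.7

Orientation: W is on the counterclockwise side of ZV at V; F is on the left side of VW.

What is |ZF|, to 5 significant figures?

37.894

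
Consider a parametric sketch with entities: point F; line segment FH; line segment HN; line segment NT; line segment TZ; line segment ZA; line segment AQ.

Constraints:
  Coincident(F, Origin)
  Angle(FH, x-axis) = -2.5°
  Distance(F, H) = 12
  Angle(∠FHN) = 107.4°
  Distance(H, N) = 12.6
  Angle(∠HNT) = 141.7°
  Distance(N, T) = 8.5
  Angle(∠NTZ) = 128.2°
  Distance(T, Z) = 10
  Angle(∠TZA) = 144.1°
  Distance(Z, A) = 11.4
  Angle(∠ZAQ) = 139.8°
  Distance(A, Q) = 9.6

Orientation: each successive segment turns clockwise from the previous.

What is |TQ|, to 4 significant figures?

26.83

F is at the origin; FH runs at -2.5° with length 12.0, so H = (11.99, -0.5234). ∠FHN = 107.4° gives HN at -75.10° from the x-axis; with |HN| = 12.6, N = (15.23, -12.70). ∠HNT = 141.7° gives NT at -113.4° from the x-axis; with |NT| = 8.5, T = (11.85, -20.50). ∠NTZ = 128.2° gives TZ at -165.2° from the x-axis; with |TZ| = 10.0, Z = (2.184, -23.06). ∠TZA = 144.1° gives ZA at 158.9° from the x-axis; with |ZA| = 11.4, A = (-8.451, -18.95). ∠ZAQ = 139.8° gives AQ at 118.7° from the x-axis; with |AQ| = 9.6, Q = (-13.06, -10.53). Then |TQ| = |Q − T| = 26.83.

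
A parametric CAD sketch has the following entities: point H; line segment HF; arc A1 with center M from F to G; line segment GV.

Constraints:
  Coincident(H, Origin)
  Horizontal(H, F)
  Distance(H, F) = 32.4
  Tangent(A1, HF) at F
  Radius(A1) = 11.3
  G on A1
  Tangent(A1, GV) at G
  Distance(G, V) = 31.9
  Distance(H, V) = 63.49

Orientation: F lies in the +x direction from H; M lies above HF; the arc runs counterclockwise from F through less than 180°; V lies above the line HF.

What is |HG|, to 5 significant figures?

44.619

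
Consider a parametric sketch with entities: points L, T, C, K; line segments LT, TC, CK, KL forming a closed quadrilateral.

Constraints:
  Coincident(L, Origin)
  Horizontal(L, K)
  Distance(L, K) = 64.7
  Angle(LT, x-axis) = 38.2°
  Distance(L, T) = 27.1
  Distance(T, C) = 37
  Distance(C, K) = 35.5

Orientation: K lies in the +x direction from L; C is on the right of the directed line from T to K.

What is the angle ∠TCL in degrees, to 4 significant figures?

42.00°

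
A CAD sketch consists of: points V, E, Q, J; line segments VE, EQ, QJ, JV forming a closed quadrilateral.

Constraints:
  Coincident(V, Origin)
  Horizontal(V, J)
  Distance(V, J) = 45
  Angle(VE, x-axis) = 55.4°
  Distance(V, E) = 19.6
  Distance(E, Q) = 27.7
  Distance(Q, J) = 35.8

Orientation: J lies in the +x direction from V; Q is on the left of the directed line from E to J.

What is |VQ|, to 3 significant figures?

46.8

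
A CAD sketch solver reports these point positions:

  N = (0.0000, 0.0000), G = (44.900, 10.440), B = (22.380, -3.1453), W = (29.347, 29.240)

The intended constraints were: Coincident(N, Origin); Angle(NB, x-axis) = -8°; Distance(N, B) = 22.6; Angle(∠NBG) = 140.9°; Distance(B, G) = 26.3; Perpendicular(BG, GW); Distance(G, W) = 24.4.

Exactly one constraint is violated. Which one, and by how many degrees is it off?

Perpendicular(BG, GW) — off by 8.50°.

N = (0.00, 0.00) ✓; NB at -8.000° ✓; |NB| = 22.60 ✓; ∠NBG = 140.9° ✓; |BG| = 26.30 ✓; ∠(BG, GW) = 98.50° ✗; |GW| = 24.40 ✓.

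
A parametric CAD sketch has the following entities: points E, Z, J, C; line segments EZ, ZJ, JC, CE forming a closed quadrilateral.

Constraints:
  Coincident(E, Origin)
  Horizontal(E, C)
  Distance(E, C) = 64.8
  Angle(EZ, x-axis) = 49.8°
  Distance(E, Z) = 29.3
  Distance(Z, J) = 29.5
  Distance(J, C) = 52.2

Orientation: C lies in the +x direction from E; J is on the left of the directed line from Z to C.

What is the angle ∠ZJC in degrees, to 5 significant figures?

71.278°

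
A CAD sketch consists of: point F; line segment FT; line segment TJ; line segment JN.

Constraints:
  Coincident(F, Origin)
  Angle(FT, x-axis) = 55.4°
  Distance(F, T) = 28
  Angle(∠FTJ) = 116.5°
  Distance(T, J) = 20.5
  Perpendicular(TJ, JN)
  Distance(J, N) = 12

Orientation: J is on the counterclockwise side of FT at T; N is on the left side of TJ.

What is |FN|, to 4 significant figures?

35.48

F is at the origin; FT runs at 55.4° with length 28.0, so T = 28.0·(cos 55.4°, sin 55.4°) = (15.90, 23.05). ∠FTJ = 116.5°, so TJ runs at 55.4° + (180° − 116.5°) = 118.9° from the x-axis; with |TJ| = 20.5, J = T + 20.5·(cos 118.9°, sin 118.9°) = (5.992, 40.99). TJ ⟂ JN; with |JN| = 12.0 on the left of TJ, N = J + 12.0·(-0.8755, -0.4833) = (-4.513, 35.20). Then |FN| = |N − F| = 35.48.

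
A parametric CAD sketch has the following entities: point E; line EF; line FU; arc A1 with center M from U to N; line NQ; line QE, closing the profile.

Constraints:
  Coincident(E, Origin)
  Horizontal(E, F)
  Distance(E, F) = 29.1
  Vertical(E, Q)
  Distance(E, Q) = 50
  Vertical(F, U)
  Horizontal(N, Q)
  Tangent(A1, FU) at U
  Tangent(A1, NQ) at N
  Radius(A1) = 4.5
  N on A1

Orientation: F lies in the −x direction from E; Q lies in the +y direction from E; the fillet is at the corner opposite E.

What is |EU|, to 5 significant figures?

54.010

The virtual corner opposite E is at (-29.100, 50.000). Tangency of A1 to FU means the radius MU is perpendicular to FU and the tangent condition forces MN to be normal to NQ, with radius 4.5, so the center M sits 4.5 in from both sides at M = (-24.600, 45.500). That places the tangent points at U = (-29.100, 45.500) on FU and N = (-24.600, 50.000) on NQ. Then |EU| = |U − E| = 54.010.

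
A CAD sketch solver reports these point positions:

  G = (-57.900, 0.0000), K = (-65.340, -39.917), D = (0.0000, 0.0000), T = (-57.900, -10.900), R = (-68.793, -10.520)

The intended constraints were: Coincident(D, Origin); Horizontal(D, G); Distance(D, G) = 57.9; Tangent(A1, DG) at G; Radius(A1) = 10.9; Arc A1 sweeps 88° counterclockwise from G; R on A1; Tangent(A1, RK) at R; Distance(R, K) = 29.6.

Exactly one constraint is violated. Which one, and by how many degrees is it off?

Tangent(A1, RK) at R — off by 8.70°.

D = (0.00, 0.00) ✓; D.y = 0.00, G.y = 0.00 ✓; |DG| = 57.90 ✓; ∠(TG, GD) = 90.00° ✓; |TG| = 10.90 ✓; bearing(T→R) − bearing(T→G) = 88.00° ✓; |TR| = 10.90 ✓; ∠(TR, RK) = 81.30° ✗; |RK| = 29.60 ✓.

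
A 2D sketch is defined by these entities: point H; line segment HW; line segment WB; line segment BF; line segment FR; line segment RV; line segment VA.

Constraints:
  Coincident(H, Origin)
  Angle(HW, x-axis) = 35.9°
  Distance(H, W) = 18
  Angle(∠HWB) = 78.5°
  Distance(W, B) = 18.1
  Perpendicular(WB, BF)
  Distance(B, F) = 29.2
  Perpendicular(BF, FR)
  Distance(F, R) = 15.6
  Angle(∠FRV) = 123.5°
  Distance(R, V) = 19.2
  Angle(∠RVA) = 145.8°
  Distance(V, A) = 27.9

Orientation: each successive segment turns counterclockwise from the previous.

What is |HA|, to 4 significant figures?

34.28

H is at the origin; HW runs at 35.9° with length 18.0, so W = (14.58, 10.55). ∠HWB = 78.5° gives WB at 137.4° from the x-axis; with |WB| = 18.1, B = (1.257, 22.81). WB ⟂ BF, so BF runs at -132.6°; with |BF| = 29.2, F = (-18.51, 1.312). BF is perpendicular to FR, so FR runs at -42.60°; with |FR| = 15.6, R = (-7.024, -9.247). ∠FRV = 123.5° gives RV at 13.90° from the x-axis; with |RV| = 19.2, V = (11.61, -4.635). ∠RVA = 145.8° gives VA at 48.10° from the x-axis; with |VA| = 27.9, A = (30.25, 16.13). Then |HA| = |A − H| = 34.28.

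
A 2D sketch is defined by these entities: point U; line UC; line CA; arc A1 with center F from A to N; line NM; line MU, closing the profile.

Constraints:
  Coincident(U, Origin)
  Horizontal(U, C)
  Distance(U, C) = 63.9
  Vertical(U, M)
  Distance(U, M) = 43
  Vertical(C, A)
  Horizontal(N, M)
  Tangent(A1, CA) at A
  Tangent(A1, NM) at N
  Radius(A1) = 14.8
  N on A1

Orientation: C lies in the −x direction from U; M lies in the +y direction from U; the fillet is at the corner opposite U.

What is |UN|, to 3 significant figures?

65.3

U is at the origin; U and C share the same y with |UC| = 63.9 and C on the −x side, so C = (-63.9, 0.00). UM is vertical with |UM| = 43.0 and M on the +y side, so M = (0.00, 43.0). The virtual corner opposite U is at (-63.9, 43.0). Since A1 is tangent to CA there, FA ⟂ CA and A1 meets NM tangentially, so FN is at right angles to NM, with radius 14.8, so the center F sits 14.8 in from both sides at F = (-49.1, 28.2). That places the tangent points at A = (-63.9, 28.2) on CA and N = (-49.1, 43.0) on NM. Then |UN| = |N − U| = 65.3.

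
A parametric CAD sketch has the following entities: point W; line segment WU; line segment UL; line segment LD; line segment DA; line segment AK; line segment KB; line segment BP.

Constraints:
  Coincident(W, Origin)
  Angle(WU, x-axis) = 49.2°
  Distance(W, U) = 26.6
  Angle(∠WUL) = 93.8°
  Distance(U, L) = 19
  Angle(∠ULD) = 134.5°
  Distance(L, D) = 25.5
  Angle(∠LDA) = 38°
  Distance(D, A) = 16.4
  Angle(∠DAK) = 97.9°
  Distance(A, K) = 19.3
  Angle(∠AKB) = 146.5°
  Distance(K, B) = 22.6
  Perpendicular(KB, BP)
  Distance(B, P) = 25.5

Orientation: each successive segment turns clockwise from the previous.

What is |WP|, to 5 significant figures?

65.886

W is at the origin; WU runs at 49.2° with length 26.6, so U = (17.381, 20.136). ∠WUL = 93.8° gives UL at -37.000° from the x-axis; with |UL| = 19.0, L = (32.555, 8.7016). ∠ULD = 134.5° gives LD at -82.500° from the x-axis; with |LD| = 25.5, D = (35.883, -16.580). ∠LDA = 38.0° gives DA at 135.50° from the x-axis; with |DA| = 16.4, A = (24.186, -5.0853). ∠DAK = 97.9° gives AK at 53.400° from the x-axis; with |AK| = 19.3, K = (35.693, 10.409). ∠AKB = 146.5° gives KB at 19.900° from the x-axis; with |KB| = 22.6, B = (56.944, 18.102). KB is perpendicular to BP, so BP runs at -70.100°; with |BP| = 25.5, P = (65.624, -5.8757). Then |WP| = |P − W| = 65.886.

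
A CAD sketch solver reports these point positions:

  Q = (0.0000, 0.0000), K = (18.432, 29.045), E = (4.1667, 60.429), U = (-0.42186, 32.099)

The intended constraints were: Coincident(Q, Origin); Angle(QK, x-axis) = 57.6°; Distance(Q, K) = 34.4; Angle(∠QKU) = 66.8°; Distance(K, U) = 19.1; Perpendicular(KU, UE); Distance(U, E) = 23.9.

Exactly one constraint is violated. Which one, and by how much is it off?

Distance(U, E) = 23.9 — off by 4.80.

Q = (0.00, 0.00) ✓; QK at 57.60° ✓; |QK| = 34.40 ✓; ∠QKU = 66.80° ✓; |KU| = 19.10 ✓; ∠(KU, UE) = 90.00° ✓; |UE| = 28.70 ✗.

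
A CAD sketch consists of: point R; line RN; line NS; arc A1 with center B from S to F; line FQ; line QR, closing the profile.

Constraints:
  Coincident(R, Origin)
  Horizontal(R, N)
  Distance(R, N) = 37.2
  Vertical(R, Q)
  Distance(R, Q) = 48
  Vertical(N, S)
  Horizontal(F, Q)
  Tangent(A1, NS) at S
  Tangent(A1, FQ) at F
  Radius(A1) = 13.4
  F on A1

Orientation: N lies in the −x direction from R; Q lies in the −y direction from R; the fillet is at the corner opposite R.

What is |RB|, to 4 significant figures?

42.00

R is at the origin; R and N share the same y with |RN| = 37.2 and N on the −x side, so N = (-37.20, 0.000). RQ is vertical with |RQ| = 48.0 and Q on the −y side, so Q = (0.000, -48.00). The virtual corner opposite R is at (-37.20, -48.00). Tangency of A1 to NS means the radius BS is perpendicular to NS and since A1 is tangent to FQ there, BF ⟂ FQ, with radius 13.4, so the center B sits 13.4 in from both sides at B = (-23.80, -34.60). Then |RB| = |B − R| = 42.00.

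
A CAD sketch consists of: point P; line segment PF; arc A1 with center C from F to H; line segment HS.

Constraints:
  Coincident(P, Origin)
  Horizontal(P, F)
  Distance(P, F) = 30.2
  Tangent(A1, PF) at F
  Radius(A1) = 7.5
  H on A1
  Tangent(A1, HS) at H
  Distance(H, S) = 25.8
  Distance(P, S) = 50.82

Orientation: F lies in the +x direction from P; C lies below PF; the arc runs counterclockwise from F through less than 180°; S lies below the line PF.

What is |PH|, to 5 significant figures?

26.741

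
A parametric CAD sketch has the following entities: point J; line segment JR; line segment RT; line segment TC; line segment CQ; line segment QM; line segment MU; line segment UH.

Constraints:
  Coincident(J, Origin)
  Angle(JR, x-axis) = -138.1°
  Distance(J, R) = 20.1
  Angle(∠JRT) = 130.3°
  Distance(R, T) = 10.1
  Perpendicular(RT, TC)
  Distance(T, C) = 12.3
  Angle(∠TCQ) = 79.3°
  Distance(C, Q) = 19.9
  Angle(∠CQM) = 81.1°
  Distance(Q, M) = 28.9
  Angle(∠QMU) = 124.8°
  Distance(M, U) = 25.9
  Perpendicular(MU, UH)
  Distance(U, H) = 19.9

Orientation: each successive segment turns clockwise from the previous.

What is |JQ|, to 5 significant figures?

7.6023

RT is perpendicular to TC, so TC runs at 82.200°; with |TC| = 12.3, C = (-23.298, 0.13349). ∠TCQ = 79.3° gives CQ at -18.500° from the x-axis; with |CQ| = 19.9, Q = (-4.4263, -6.1809). Then |JQ| = |Q − J| = 7.6023.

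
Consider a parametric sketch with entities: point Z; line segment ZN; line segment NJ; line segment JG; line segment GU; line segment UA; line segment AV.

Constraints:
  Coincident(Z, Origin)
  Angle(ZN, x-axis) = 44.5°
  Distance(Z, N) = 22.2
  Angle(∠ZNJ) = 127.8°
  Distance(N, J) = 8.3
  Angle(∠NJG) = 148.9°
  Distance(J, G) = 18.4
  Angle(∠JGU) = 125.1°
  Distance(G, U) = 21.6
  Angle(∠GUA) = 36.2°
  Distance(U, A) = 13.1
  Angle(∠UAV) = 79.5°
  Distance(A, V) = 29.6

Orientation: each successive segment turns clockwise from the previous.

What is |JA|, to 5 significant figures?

22.814

Z is at the origin; ZN runs at 44.5° with length 22.2, so N = (15.834, 15.560). ∠ZNJ = 127.8° gives NJ at -7.7000° from the x-axis; with |NJ| = 8.3, J = (24.059, 14.448). ∠NJG = 148.9° gives JG at -38.800° from the x-axis; with |JG| = 18.4, G = (38.399, 2.9186). ∠JGU = 125.1° gives GU at -93.700° from the x-axis; with |GU| = 21.6, U = (37.005, -18.636). ∠GUA = 36.2° gives UA at 122.50° from the x-axis; with |UA| = 13.1, A = (29.967, -7.5880). Then |JA| = |A − J| = 22.814.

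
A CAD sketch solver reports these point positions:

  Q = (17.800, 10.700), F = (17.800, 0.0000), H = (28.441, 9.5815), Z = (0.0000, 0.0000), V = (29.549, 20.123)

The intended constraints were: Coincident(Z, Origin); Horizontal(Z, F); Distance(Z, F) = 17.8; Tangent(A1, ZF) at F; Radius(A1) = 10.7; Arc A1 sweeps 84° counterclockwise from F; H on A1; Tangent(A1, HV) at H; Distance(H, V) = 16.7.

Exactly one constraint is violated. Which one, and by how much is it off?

Distance(H, V) = 16.7 — off by 6.10.

Z = (0.00, 0.00) ✓; Z.y = 0.00, F.y = 0.00 ✓; |ZF| = 17.80 ✓; ∠(QF, FZ) = 90.00° ✓; |QF| = 10.70 ✓; bearing(Q→H) − bearing(Q→F) = 84.00° ✓; |QH| = 10.70 ✓; ∠(QH, HV) = 90.00° ✓; |HV| = 10.60 ✗.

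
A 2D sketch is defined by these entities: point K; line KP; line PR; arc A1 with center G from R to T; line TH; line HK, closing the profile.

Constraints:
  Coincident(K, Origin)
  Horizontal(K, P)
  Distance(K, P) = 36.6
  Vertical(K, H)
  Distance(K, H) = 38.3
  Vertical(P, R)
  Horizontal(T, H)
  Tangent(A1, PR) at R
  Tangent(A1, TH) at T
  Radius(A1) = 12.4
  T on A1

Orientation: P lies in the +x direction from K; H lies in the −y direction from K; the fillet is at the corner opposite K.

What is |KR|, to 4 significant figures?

44.84

K is at the origin; KP is horizontal with |KP| = 36.6 and P on the +x side, so P = (36.60, 0.000). K and H share the same x with |KH| = 38.3 and H on the −y side, so H = (0.000, -38.30). The virtual corner opposite K is at (36.60, -38.30). Since A1 is tangent to PR there, GR ⟂ PR and the tangent condition forces GT to be normal to TH, with radius 12.4, so the center G sits 12.4 in from both sides at G = (24.20, -25.90). That places the tangent points at R = (36.60, -25.90) on PR and T = (24.20, -38.30) on TH. Then |KR| = |R − K| = 44.84.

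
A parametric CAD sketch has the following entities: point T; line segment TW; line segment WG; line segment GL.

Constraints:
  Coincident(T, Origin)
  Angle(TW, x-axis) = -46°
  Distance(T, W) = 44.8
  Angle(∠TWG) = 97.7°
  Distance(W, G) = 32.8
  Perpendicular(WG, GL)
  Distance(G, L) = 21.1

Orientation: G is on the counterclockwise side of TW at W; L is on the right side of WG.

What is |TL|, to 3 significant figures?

76.1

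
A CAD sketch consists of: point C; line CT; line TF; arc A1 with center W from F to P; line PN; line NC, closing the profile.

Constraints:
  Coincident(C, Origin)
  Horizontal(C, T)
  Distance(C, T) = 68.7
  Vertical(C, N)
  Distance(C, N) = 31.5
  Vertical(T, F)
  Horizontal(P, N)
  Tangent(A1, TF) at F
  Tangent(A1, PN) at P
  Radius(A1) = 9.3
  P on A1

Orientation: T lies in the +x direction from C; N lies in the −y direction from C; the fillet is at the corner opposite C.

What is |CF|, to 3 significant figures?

72.2

C is at the origin; CT is horizontal with |CT| = 68.7 and T on the +x side, so T = (68.7, 0.00). CN is vertical with |CN| = 31.5 and N on the −y side, so N = (0.00, -31.5). The virtual corner opposite C is at (68.7, -31.5). The tangent condition forces WF to be normal to TF and tangency of A1 to PN means the radius WP is perpendicular to PN, with radius 9.3, so the center W sits 9.3 in from both sides at W = (59.4, -22.2). That places the tangent points at F = (68.7, -22.2) on TF and P = (59.4, -31.5) on PN. Then |CF| = |F − C| = 72.2.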